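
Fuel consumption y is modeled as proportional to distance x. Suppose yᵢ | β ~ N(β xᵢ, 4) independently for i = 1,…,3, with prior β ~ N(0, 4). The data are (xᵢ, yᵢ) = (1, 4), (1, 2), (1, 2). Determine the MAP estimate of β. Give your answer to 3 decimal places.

log p(β | y) = −Σ(yᵢ − βxᵢ)²/(2·4) − β²/(2·4) + const.
Setting the derivative to zero: Σxᵢ(yᵢ − βxᵢ)/4 − β/4 = 0, so β = Σxᵢyᵢ / (Σxᵢ² + σ²/τ²).
Σxᵢyᵢ = 1·4 + 1·2 + 1·2 = 8; Σxᵢ² = 3; σ²/τ² = 1.
β̂_MAP = 8 / (3 + 1) = 8/4 ≈ 2.000.

β̂_MAP = 2.000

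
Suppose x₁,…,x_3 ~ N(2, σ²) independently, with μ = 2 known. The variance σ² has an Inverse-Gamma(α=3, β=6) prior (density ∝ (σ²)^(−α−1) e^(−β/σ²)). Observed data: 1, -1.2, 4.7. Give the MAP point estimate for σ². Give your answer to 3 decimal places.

σ̂²_MAP = 2.775

Sum of squared deviations about the known mean: SS = (1−2)² + (-1.2−2)² + (4.7−2)² = 18.53.
The Normal likelihood contributes (σ²)^(−n/2) exp(−SS/(2σ²)), so the posterior is Inverse-Gamma(α + n/2, β + SS/2) = Inverse-Gamma(4.5, 15.265).
The mode of Inverse-Gamma(a, b) is b/(a+1) = 15.265/5.5 ≈ 2.775.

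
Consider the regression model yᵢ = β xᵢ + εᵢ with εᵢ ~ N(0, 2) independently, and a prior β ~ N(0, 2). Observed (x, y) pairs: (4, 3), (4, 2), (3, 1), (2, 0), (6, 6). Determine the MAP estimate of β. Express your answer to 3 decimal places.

log p(β | y) = −Σ(yᵢ − βxᵢ)²/(2·2) − β²/(2·2) + const.
Setting the derivative to zero: Σxᵢ(yᵢ − βxᵢ)/2 − β/2 = 0, so β = Σxᵢyᵢ / (Σxᵢ² + σ²/τ²).
Σxᵢyᵢ = 4·3 + 4·2 + 3·1 + 2·0 + 6·6 = 59; Σxᵢ² = 81; σ²/τ² = 1.
β̂_MAP = 59 / (81 + 1) = 59/82 ≈ 0.720.

β̂_MAP = 0.720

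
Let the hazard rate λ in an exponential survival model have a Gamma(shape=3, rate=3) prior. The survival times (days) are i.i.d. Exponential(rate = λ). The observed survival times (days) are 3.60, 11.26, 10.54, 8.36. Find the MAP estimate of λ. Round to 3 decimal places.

The Exponential(rate=λ) likelihood is ∝ λ^n e^(−λΣtᵢ). Here n = 4 and Σtᵢ = 3.60 + 11.26 + 10.54 + 8.36 = 33.76.
Posterior ∝ λ^2e^(−3λ) · λ^4e^(−33.76λ) = λ^6e^(−36.76λ), i.e. Gamma(7, 36.76).
Mode = (a−1)/b = 6/36.76 ≈ 0.163.

λ̂_MAP = 0.163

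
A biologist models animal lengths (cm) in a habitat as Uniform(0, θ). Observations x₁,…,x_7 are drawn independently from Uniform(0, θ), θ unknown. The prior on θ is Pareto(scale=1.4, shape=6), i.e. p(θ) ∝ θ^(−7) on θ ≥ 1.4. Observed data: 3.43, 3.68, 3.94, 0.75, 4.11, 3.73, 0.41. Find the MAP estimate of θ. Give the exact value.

θ̂_MAP = 4.11

The Uniform(0, θ) likelihood is θ^(−n) for θ ≥ max(xᵢ), zero otherwise. Here max(xᵢ) = 4.11.
Posterior ∝ θ^(−7) · θ^(−7) = θ^(−14) on θ ≥ max(1.4, 4.11) = 4.11.
This density is strictly decreasing in θ, so the posterior mode lies at the lower boundary of the support.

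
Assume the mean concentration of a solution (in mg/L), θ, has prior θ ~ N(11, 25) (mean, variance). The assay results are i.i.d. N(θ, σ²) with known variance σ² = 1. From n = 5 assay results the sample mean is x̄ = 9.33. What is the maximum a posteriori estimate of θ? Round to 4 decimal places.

θ̂_MAP = 9.3433

n = 5, x̄ = 9.33.
For a Normal prior and Normal likelihood with known variance, the posterior is Normal; its mode equals its mean, the precision-weighted average.
Prior precision 1/σ₀² = 1/25 = 0.04; data precision n/σ² = 5/1 = 5.
θ̂ = (0.04·11 + 5·9.33) / (0.04 + 5) = 47.09/5.04 = 4709/504 ≈ 9.3433.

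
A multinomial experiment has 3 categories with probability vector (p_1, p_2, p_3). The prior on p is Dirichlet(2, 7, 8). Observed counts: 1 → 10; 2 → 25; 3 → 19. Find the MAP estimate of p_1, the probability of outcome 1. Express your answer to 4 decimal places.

The posterior is Dirichlet(αᵢ + nᵢ) = Dirichlet(12, 32, 27).
For a Dirichlet(a₁,…,a_K) with all aᵢ > 1, the mode has j-th component (aⱼ − 1)/(Σaᵢ − K).
Here Σaᵢ = 71 and K = 3, so p_1 = (12 − 1)/(71 − 3) = 11/68 ≈ 0.1618.

MAP estimate: 0.1618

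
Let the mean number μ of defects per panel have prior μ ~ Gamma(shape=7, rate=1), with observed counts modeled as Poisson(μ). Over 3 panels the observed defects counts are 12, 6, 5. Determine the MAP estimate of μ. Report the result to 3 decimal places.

μ̂_MAP = 7.250

Σxᵢ = 12+6+5 = 23, with n = 3.
Posterior ∝ μ^6e^(−1μ) · μ^23e^(−3μ) = μ^29e^(−4μ), i.e. Gamma(shape=30, rate=4).
The mode of a Gamma(a, b) with a ≥ 1 (shape–rate) is (a−1)/b = 29/4 ≈ 7.250.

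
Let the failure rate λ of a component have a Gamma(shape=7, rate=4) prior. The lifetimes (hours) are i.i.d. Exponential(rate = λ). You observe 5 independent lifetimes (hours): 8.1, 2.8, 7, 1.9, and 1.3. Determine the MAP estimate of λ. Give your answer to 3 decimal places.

The Exponential(rate=λ) likelihood is ∝ λ^n e^(−λΣtᵢ). Here n = 5 and Σtᵢ = 8.1 + 2.8 + 7 + 1.9 + 1.3 = 21.1.
Posterior ∝ λ^6e^(−4λ) · λ^5e^(−21.1λ) = λ^11e^(−25.1λ), i.e. Gamma(12, 25.1).
Mode = (a−1)/b = 11/25.1 ≈ 0.438.

λ̂_MAP = 0.438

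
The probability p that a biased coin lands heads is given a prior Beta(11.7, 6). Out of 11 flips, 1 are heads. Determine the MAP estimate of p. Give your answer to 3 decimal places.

p̂_MAP = 0.438

Prior: Beta(11.7, 6).
Data: 1 success in 11 trials. The binomial likelihood contributes p(1−p)^10, so the posterior is Beta(11.7+1, 6+10) = Beta(12.7, 16).
For Beta(a, b) with a, b > 1 the mode is (a−1)/(a+b−2) = 11.7/26.7 ≈ 0.438.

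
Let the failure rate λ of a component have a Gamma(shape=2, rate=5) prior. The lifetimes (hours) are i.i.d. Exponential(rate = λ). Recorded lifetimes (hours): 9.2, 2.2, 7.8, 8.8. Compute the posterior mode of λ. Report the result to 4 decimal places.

λ̂_MAP = 0.1515

The Exponential(rate=λ) likelihood is ∝ λ^n e^(−λΣtᵢ). Here n = 4 and Σtᵢ = 9.2 + 2.2 + 7.8 + 8.8 = 28.
Posterior ∝ λe^(−5λ) · λ^4e^(−28λ) = λ^5e^(−33λ), i.e. Gamma(6, 33).
Mode = (a−1)/b = 5/33 ≈ 0.1515.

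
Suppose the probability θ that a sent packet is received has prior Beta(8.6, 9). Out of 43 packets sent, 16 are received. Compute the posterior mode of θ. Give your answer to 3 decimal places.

Prior: Beta(8.6, 9).
Data: 16 successes in 43 trials. The binomial likelihood contributes θ^16(1−θ)^27, so the posterior is Beta(8.6+16, 9+27) = Beta(24.6, 36).
For Beta(a, b) with a, b > 1 the mode is (a−1)/(a+b−2) = 23.6/58.6 ≈ 0.403.

θ̂_MAP = 0.403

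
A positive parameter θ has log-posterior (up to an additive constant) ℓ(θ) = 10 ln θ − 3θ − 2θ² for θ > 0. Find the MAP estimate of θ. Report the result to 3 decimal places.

θ̂_MAP = 1.250

ℓ'(θ) = 10/θ − 3 − 4θ. Setting this to zero and multiplying by θ: 4θ² + 3θ − 10 = 0.
θ = (−3 + √(3² + 4·4·10)) / (2·4) = (−3 + √169) / 8 = (−3 + 13)/8 = 5/4.
ℓ''(θ) = −10/θ² − 4 < 0, confirming a maximum.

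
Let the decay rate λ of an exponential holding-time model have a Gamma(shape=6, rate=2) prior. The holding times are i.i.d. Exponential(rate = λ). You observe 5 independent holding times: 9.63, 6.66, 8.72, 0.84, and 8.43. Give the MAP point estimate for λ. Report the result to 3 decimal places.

The Exponential(rate=λ) likelihood is ∝ λ^n e^(−λΣtᵢ). Here n = 5 and Σtᵢ = 9.63 + 6.66 + 8.72 + 0.84 + 8.43 = 34.28.
Posterior ∝ λ^5e^(−2λ) · λ^5e^(−34.28λ) = λ^10e^(−36.28λ), i.e. Gamma(11, 36.28).
Mode = (a−1)/b = 10/36.28 ≈ 0.276.

λ̂_MAP = 0.276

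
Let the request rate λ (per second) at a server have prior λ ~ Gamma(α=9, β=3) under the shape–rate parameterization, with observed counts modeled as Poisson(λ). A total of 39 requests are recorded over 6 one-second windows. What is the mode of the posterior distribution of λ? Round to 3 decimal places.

Σxᵢ = 39, n = 6.
Posterior ∝ λ^8e^(−3λ) · λ^39e^(−6λ) = λ^47e^(−9λ), i.e. Gamma(shape=48, rate=9).
The mode of a Gamma(a, b) with a ≥ 1 (shape–rate) is (a−1)/b = 47/9 ≈ 5.222.

λ̂_MAP = 5.222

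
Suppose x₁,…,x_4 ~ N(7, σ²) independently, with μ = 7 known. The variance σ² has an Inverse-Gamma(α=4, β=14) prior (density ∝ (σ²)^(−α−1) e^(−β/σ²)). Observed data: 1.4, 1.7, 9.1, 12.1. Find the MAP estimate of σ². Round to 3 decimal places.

Sum of squared deviations about the known mean: SS = (1.4−7)² + (1.7−7)² + (9.1−7)² + (12.1−7)² = 89.87.
The Normal likelihood contributes (σ²)^(−n/2) exp(−SS/(2σ²)), so the posterior is Inverse-Gamma(α + n/2, β + SS/2) = Inverse-Gamma(6, 58.935).
The mode of Inverse-Gamma(a, b) is b/(a+1) = 58.935/7 ≈ 8.419.

σ̂²_MAP = 8.419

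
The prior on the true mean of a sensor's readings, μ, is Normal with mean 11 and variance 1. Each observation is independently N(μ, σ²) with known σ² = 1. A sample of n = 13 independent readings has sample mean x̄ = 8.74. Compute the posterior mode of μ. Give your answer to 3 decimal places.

n = 13, x̄ = 8.74.
For a Normal prior and Normal likelihood with known variance, the posterior is Normal; its mode equals its mean, the precision-weighted average.
Prior precision 1/σ₀² = 1/1 = 1; data precision n/σ² = 13/1 = 13.
μ̂ = (1·11 + 13·8.74) / (1 + 13) = 124.62/14 = 6231/700 ≈ 8.901.

μ̂_MAP = 8.901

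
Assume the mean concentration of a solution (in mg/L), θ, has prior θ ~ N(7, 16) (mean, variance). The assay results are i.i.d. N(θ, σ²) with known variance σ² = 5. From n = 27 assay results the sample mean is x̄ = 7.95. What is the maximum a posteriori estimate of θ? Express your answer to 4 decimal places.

θ̂_MAP = 7.9391

n = 27, x̄ = 7.95.
For a Normal prior and Normal likelihood with known variance, the posterior is Normal; its mode equals its mean, the precision-weighted average.
Prior precision 1/σ₀² = 1/16 = 0.0625; data precision n/σ² = 27/5 = 5.4.
θ̂ = (0.0625·7 + 5.4·7.95) / (0.0625 + 5.4) = 43.3675/5.4625 = 913/115 ≈ 7.9391.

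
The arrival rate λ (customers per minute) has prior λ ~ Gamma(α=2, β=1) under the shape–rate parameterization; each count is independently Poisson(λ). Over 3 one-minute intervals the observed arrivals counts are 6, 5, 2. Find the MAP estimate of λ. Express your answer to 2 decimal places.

Σxᵢ = 6+5+2 = 13, with n = 3.
Posterior ∝ λe^(−1λ) · λ^13e^(−3λ) = λ^14e^(−4λ), i.e. Gamma(shape=15, rate=4).
The mode of a Gamma(a, b) with a ≥ 1 (shape–rate) is (a−1)/b = 14/4 ≈ 3.50.

λ̂_MAP = 3.50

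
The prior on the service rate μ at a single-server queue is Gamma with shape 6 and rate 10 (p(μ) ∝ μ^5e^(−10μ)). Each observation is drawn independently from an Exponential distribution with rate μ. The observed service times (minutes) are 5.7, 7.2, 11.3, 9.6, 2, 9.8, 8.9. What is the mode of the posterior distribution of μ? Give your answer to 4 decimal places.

μ̂_MAP = 0.1860

The Exponential(rate=μ) likelihood is ∝ μ^n e^(−μΣtᵢ). Here n = 7 and Σtᵢ = 5.7 + 7.2 + 11.3 + 9.6 + 2 + 9.8 + 8.9 = 54.5.
Posterior ∝ μ^5e^(−10μ) · μ^7e^(−54.5μ) = μ^12e^(−64.5μ), i.e. Gamma(13, 64.5).
Mode = (a−1)/b = 12/64.5 ≈ 0.1860.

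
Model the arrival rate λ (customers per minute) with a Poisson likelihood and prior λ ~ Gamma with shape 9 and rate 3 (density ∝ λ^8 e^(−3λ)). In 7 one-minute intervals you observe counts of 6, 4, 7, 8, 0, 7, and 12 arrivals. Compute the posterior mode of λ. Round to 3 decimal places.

λ̂_MAP = 5.200

Σxᵢ = 6+4+7+8+0+7+12 = 44, with n = 7.
Posterior ∝ λ^8e^(−3λ) · λ^44e^(−7λ) = λ^52e^(−10λ), i.e. Gamma(shape=53, rate=10).
The mode of a Gamma(a, b) with a ≥ 1 (shape–rate) is (a−1)/b = 52/10 ≈ 5.200.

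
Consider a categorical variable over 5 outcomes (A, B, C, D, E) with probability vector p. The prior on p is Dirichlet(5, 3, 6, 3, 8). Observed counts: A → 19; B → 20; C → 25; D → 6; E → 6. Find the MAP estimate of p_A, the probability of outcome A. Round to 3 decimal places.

MAP estimate of p_A = 0.240

The posterior is Dirichlet(αᵢ + nᵢ) = Dirichlet(24, 23, 31, 9, 14).
For a Dirichlet(a₁,…,a_K) with all aᵢ > 1, the mode has j-th component (aⱼ − 1)/(Σaᵢ − K).
Here Σaᵢ = 101 and K = 5, so p_A = (24 − 1)/(101 − 5) = 23/96 ≈ 0.240.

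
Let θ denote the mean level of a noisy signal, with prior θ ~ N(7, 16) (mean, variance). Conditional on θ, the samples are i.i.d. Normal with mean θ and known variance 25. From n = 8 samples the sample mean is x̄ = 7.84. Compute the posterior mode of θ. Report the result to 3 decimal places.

n = 8, x̄ = 7.84.
For a Normal prior and Normal likelihood with known variance, the posterior is Normal; its mode equals its mean, the precision-weighted average.
Prior precision 1/σ₀² = 1/16 = 0.0625; data precision n/σ² = 8/25 = 0.32.
θ̂ = (0.0625·7 + 0.32·7.84) / (0.0625 + 0.32) = 2.9463/0.3825 = 9821/1275 ≈ 7.703.

θ̂_MAP = 7.703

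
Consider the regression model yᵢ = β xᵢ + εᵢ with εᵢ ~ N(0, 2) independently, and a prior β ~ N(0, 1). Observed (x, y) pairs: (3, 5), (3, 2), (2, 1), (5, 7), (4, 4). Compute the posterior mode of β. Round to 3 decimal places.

log p(β | y) = −Σ(yᵢ − βxᵢ)²/(2·2) − β²/(2·1) + const.
Setting the derivative to zero: Σxᵢ(yᵢ − βxᵢ)/2 − β/1 = 0, so β = Σxᵢyᵢ / (Σxᵢ² + σ²/τ²).
Σxᵢyᵢ = 3·5 + 3·2 + 2·1 + 5·7 + 4·4 = 74; Σxᵢ² = 63; σ²/τ² = 2.
β̂_MAP = 74 / (63 + 2) = 74/65 ≈ 1.138.

β̂_MAP = 1.138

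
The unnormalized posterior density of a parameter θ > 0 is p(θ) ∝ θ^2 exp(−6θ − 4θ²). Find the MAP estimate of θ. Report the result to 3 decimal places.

ℓ'(θ) = 2/θ − 6 − 8θ. Setting this to zero and multiplying by θ: 8θ² + 6θ − 2 = 0.
θ = (−6 + √(6² + 4·8·2)) / (2·8) = (−6 + √100) / 16 = (−6 + 10)/16 = 1/4.
ℓ''(θ) = −2/θ² − 8 < 0, confirming a maximum.

θ̂_MAP = 0.250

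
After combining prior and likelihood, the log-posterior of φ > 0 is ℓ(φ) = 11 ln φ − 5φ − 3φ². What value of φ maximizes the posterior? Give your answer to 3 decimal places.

ℓ'(φ) = 11/φ − 5 − 6φ. Setting this to zero and multiplying by φ: 6φ² + 5φ − 11 = 0.
φ = (−5 + √(5² + 4·6·11)) / (2·6) = (−5 + √289) / 12 = (−5 + 17)/12 = 1.
ℓ''(φ) = −11/φ² − 6 < 0, confirming a maximum.

φ̂_MAP = 1.000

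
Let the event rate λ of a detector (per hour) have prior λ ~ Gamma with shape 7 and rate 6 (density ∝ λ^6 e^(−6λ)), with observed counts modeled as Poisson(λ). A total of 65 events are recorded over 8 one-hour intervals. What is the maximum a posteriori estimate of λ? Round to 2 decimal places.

λ̂_MAP = 5.07

Σxᵢ = 65, n = 8.
Posterior ∝ λ^6e^(−6λ) · λ^65e^(−8λ) = λ^71e^(−14λ), i.e. Gamma(shape=72, rate=14).
The mode of a Gamma(a, b) with a ≥ 1 (shape–rate) is (a−1)/b = 71/14 ≈ 5.07.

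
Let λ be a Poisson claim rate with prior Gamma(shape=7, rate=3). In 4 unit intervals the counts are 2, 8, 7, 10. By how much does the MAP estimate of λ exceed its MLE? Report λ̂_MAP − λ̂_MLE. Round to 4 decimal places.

Σxᵢ = 27. Posterior is Gamma(34, 7); MAP = (34−1)/7 = 33/7 ≈ 4.71429.
MLE = x̄ = 27/4 ≈ 6.75000.
Difference = 33/7 − 27/4 = -57/28 ≈ -2.0357.

MAP − MLE = -2.0357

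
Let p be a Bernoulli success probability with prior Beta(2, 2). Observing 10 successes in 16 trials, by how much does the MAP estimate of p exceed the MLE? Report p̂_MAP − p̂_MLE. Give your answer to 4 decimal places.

MAP − MLE = -0.0139

Posterior is Beta(12, 8); MAP = (12−1)/(20−2) = 11/18 ≈ 0.61111.
MLE ignores the prior: p̂_MLE = k/n = 10/16 ≈ 0.62500.
Difference = 11/18 − 10/16 = -1/72 ≈ -0.0139.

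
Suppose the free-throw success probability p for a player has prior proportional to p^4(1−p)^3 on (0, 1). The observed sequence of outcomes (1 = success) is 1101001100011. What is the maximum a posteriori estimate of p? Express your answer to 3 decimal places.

p̂_MAP = 0.550

The prior density ∝ p^4(1−p)^3 is the kernel of Beta(5, 4).
Data: 7 successes in 13 trials (from the sequence). The binomial likelihood contributes p^7(1−p)^6, so the posterior is Beta(5+7, 4+6) = Beta(12, 10).
For Beta(a, b) with a, b > 1 the mode is (a−1)/(a+b−2) = 11/20 ≈ 0.550.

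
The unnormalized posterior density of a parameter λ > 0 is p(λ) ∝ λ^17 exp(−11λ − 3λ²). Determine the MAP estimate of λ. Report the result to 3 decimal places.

λ̂_MAP = 1.000

ℓ'(λ) = 17/λ − 11 − 6λ. Setting this to zero and multiplying by λ: 6λ² + 11λ − 17 = 0.
λ = (−11 + √(11² + 4·6·17)) / (2·6) = (−11 + √529) / 12 = (−11 + 23)/12 = 1.
ℓ''(λ) = −17/λ² − 6 < 0, confirming a maximum.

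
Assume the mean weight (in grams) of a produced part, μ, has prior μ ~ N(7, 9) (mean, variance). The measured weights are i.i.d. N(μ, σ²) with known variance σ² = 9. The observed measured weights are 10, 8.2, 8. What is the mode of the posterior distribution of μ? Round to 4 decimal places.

μ̂_MAP = 8.3000

n = 3; x̄ = (10 + 8.2 + 8)/3 = 26.2/3 = 131/15 ≈ 8.7333.
For a Normal prior and Normal likelihood with known variance, the posterior is Normal; its mode equals its mean, the precision-weighted average.
Prior precision 1/σ₀² = 1/9; data precision n/σ² = 3/9 = 1/3.
μ̂ = ((1/9)·7 + (1/3)·(131/15)) / (1/9 + 1/3) = (166/45)/(4/9) = 8.3000.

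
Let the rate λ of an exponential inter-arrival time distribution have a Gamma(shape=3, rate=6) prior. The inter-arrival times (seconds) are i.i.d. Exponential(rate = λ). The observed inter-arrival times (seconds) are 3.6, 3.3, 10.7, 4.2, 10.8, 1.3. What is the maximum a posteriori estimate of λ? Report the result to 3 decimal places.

The Exponential(rate=λ) likelihood is ∝ λ^n e^(−λΣtᵢ). Here n = 6 and Σtᵢ = 3.6 + 3.3 + 10.7 + 4.2 + 10.8 + 1.3 = 33.9.
Posterior ∝ λ^2e^(−6λ) · λ^6e^(−33.9λ) = λ^8e^(−39.9λ), i.e. Gamma(9, 39.9).
Mode = (a−1)/b = 8/39.9 ≈ 0.201.

λ̂_MAP = 0.201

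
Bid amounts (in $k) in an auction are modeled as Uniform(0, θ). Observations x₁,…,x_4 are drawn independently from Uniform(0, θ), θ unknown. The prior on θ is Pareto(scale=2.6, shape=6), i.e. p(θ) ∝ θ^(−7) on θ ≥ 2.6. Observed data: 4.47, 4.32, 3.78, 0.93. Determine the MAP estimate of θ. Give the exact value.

The Uniform(0, θ) likelihood is θ^(−n) for θ ≥ max(xᵢ), zero otherwise. Here max(xᵢ) = 4.47.
Posterior ∝ θ^(−7) · θ^(−4) = θ^(−11) on θ ≥ max(2.6, 4.47) = 4.47.
This density is strictly decreasing in θ, so the posterior mode lies at the lower boundary of the support.

θ̂_MAP = 4.47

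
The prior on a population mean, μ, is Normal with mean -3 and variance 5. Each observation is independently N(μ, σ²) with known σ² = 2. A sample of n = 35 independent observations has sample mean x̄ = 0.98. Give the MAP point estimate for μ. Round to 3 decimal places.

n = 35, x̄ = 0.98.
For a Normal prior and Normal likelihood with known variance, the posterior is Normal; its mode equals its mean, the precision-weighted average.
Prior precision 1/σ₀² = 1/5 = 0.2; data precision n/σ² = 35/2 = 17.5.
μ̂ = (0.2·(-3) + 17.5·0.98) / (0.2 + 17.5) = 16.55/17.7 = 331/354 ≈ 0.935.

μ̂_MAP = 0.935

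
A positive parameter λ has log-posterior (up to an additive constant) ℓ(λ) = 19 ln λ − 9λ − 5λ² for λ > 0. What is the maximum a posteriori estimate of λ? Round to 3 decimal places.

ℓ'(λ) = 19/λ − 9 − 10λ. Setting this to zero and multiplying by λ: 10λ² + 9λ − 19 = 0.
λ = (−9 + √(9² + 4·10·19)) / (2·10) = (−9 + √841) / 20 = (−9 + 29)/20 = 1.
ℓ''(λ) = −19/λ² − 10 < 0, confirming a maximum.

λ̂_MAP = 1.000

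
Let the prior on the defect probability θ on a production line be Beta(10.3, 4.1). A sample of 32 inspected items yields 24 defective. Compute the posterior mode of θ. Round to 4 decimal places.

Prior: Beta(10.3, 4.1).
Data: 24 successes in 32 trials. The binomial likelihood contributes θ^24(1−θ)^8, so the posterior is Beta(10.3+24, 4.1+8) = Beta(34.3, 12.1).
For Beta(a, b) with a, b > 1 the mode is (a−1)/(a+b−2) = 33.3/44.4 ≈ 0.7500.

θ̂_MAP = 0.7500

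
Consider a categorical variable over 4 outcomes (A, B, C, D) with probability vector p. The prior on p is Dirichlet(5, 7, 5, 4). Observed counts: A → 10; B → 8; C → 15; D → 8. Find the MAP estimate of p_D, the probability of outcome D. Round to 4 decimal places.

The posterior is Dirichlet(αᵢ + nᵢ) = Dirichlet(15, 15, 20, 12).
For a Dirichlet(a₁,…,a_K) with all aᵢ > 1, the mode has j-th component (aⱼ − 1)/(Σaᵢ − K).
Here Σaᵢ = 62 and K = 4, so p_D = (12 − 1)/(62 − 4) = 11/58 ≈ 0.1897.

MAP estimate of p_D = 0.1897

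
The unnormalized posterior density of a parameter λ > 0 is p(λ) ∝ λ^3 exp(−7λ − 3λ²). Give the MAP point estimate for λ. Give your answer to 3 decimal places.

λ̂_MAP = 0.333

ℓ'(λ) = 3/λ − 7 − 6λ. Setting this to zero and multiplying by λ: 6λ² + 7λ − 3 = 0.
λ = (−7 + √(7² + 4·6·3)) / (2·6) = (−7 + √121) / 12 = (−7 + 11)/12 = 1/3.
ℓ''(λ) = −3/λ² − 6 < 0, confirming a maximum.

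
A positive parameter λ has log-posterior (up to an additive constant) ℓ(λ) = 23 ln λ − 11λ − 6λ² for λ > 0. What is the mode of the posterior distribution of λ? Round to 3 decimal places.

ℓ'(λ) = 23/λ − 11 − 12λ. Setting this to zero and multiplying by λ: 12λ² + 11λ − 23 = 0.
λ = (−11 + √(11² + 4·12·23)) / (2·12) = (−11 + √1225) / 24 = (−11 + 35)/24 = 1.
ℓ''(λ) = −23/λ² − 12 < 0, confirming a maximum.

λ̂_MAP = 1.000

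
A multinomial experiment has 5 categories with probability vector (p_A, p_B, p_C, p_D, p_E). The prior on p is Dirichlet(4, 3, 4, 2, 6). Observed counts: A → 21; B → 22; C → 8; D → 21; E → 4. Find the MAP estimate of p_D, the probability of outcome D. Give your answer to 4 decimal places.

MAP estimate of p_D = 0.2444

The posterior is Dirichlet(αᵢ + nᵢ) = Dirichlet(25, 25, 12, 23, 10).
For a Dirichlet(a₁,…,a_K) with all aᵢ > 1, the mode has j-th component (aⱼ − 1)/(Σaᵢ − K).
Here Σaᵢ = 95 and K = 5, so p_D = (23 − 1)/(95 − 5) = 22/90 ≈ 0.2444.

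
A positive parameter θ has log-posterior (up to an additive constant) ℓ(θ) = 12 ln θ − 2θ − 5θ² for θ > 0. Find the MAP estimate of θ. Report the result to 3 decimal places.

ℓ'(θ) = 12/θ − 2 − 10θ. Setting this to zero and multiplying by θ: 10θ² + 2θ − 12 = 0.
θ = (−2 + √(2² + 4·10·12)) / (2·10) = (−2 + √484) / 20 = (−2 + 22)/20 = 1.
ℓ''(θ) = −12/θ² − 10 < 0, confirming a maximum.

θ̂_MAP = 1.000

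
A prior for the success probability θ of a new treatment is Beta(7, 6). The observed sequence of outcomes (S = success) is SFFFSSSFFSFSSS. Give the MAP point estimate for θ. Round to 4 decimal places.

θ̂_MAP = 0.5600

Prior: Beta(7, 6).
Data: 8 successes in 14 trials (from the sequence). The binomial likelihood contributes θ^8(1−θ)^6, so the posterior is Beta(7+8, 6+6) = Beta(15, 12).
For Beta(a, b) with a, b > 1 the mode is (a−1)/(a+b−2) = 14/25 ≈ 0.5600.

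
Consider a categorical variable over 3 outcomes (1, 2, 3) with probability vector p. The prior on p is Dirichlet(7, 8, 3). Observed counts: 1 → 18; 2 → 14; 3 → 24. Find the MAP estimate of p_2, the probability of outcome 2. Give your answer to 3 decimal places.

MAP estimate: 0.296

The posterior is Dirichlet(αᵢ + nᵢ) = Dirichlet(25, 22, 27).
For a Dirichlet(a₁,…,a_K) with all aᵢ > 1, the mode has j-th component (aⱼ − 1)/(Σaᵢ − K).
Here Σaᵢ = 74 and K = 3, so p_2 = (22 − 1)/(74 − 3) = 21/71 ≈ 0.296.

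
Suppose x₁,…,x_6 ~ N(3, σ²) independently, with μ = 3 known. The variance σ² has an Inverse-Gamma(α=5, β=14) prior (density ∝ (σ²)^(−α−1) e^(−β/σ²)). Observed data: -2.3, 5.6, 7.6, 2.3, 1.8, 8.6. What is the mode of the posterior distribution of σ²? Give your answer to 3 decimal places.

σ̂²_MAP = 6.517

Sum of squared deviations about the known mean: SS = (-2.3−3)² + (5.6−3)² + (7.6−3)² + (2.3−3)² + (1.8−3)² + (8.6−3)² = 89.3.
The Normal likelihood contributes (σ²)^(−n/2) exp(−SS/(2σ²)), so the posterior is Inverse-Gamma(α + n/2, β + SS/2) = Inverse-Gamma(8, 58.65).
The mode of Inverse-Gamma(a, b) is b/(a+1) = 58.65/9 ≈ 6.517.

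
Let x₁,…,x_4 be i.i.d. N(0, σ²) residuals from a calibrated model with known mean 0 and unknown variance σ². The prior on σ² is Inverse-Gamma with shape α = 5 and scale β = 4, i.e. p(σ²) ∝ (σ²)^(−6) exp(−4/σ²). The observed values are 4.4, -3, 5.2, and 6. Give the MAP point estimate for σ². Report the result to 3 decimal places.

Sum of squared deviations about the known mean: SS = (4.4−0)² + (-3−0)² + (5.2−0)² + (6−0)² = 91.4.
The Normal likelihood contributes (σ²)^(−n/2) exp(−SS/(2σ²)), so the posterior is Inverse-Gamma(α + n/2, β + SS/2) = Inverse-Gamma(7, 49.7).
The mode of Inverse-Gamma(a, b) is b/(a+1) = 49.7/8 ≈ 6.213.

σ̂²_MAP = 6.213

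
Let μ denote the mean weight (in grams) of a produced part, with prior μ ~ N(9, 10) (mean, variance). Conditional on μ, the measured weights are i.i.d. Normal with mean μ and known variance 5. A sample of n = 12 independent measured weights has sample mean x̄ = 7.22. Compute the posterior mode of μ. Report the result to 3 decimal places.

μ̂_MAP = 7.291

n = 12, x̄ = 7.22.
For a Normal prior and Normal likelihood with known variance, the posterior is Normal; its mode equals its mean, the precision-weighted average.
Prior precision 1/σ₀² = 1/10 = 0.1; data precision n/σ² = 12/5 = 2.4.
μ̂ = (0.1·9 + 2.4·7.22) / (0.1 + 2.4) = 18.228/2.5 = 7.2912 ≈ 7.291.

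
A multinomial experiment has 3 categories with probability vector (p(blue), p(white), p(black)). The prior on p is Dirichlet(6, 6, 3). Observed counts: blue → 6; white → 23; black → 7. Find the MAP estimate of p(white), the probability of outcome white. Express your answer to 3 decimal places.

The posterior is Dirichlet(αᵢ + nᵢ) = Dirichlet(12, 29, 10).
For a Dirichlet(a₁,…,a_K) with all aᵢ > 1, the mode has j-th component (aⱼ − 1)/(Σaᵢ − K).
Here Σaᵢ = 51 and K = 3, so p(white) = (29 − 1)/(51 − 3) = 28/48 ≈ 0.583.

MAP estimate of p(white) = 0.583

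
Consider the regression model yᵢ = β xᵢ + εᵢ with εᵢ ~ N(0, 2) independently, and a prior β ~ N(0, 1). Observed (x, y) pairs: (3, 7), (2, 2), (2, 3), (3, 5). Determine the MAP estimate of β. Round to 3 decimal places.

β̂_MAP = 1.643

log p(β | y) = −Σ(yᵢ − βxᵢ)²/(2·2) − β²/(2·1) + const.
Setting the derivative to zero: Σxᵢ(yᵢ − βxᵢ)/2 − β/1 = 0, so β = Σxᵢyᵢ / (Σxᵢ² + σ²/τ²).
Σxᵢyᵢ = 3·7 + 2·2 + 2·3 + 3·5 = 46; Σxᵢ² = 26; σ²/τ² = 2.
β̂_MAP = 46 / (26 + 2) = 46/28 ≈ 1.643.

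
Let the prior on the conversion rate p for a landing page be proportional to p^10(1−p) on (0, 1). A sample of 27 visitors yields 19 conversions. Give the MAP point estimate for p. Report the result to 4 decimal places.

p̂_MAP = 0.7632

The prior density ∝ p^10(1−p)^1 is the kernel of Beta(11, 2).
Data: 19 successes in 27 trials. The binomial likelihood contributes p^19(1−p)^8, so the posterior is Beta(11+19, 2+8) = Beta(30, 10).
For Beta(a, b) with a, b > 1 the mode is (a−1)/(a+b−2) = 29/38 ≈ 0.7632.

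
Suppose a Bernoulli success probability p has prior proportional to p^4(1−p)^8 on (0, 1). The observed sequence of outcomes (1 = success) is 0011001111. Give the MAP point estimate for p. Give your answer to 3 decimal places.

p̂_MAP = 0.455

The prior density ∝ p^4(1−p)^8 is the kernel of Beta(5, 9).
Data: 6 successes in 10 trials (from the sequence). The binomial likelihood contributes p^6(1−p)^4, so the posterior is Beta(5+6, 9+4) = Beta(11, 13).
For Beta(a, b) with a, b > 1 the mode is (a−1)/(a+b−2) = 10/22 ≈ 0.455.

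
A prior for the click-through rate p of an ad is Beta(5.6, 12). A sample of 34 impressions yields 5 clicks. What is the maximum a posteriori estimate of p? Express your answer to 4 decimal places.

Prior: Beta(5.6, 12).
Data: 5 successes in 34 trials. The binomial likelihood contributes p^5(1−p)^29, so the posterior is Beta(5.6+5, 12+29) = Beta(10.6, 41).
For Beta(a, b) with a, b > 1 the mode is (a−1)/(a+b−2) = 9.6/49.6 ≈ 0.1935.

p̂_MAP = 0.1935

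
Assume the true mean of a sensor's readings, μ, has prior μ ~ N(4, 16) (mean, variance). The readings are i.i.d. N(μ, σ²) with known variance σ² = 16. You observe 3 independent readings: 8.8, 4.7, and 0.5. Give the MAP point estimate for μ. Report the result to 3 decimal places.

μ̂_MAP = 4.500

n = 3; x̄ = (8.8 + 4.7 + 0.5)/3 = 14/3 = 14/3 ≈ 4.6667.
For a Normal prior and Normal likelihood with known variance, the posterior is Normal; its mode equals its mean, the precision-weighted average.
Prior precision 1/σ₀² = 1/16 = 0.0625; data precision n/σ² = 3/16 = 0.1875.
μ̂ = (0.0625·4 + 0.1875·(14/3)) / (0.0625 + 0.1875) = 1.125/0.25 = 4.500.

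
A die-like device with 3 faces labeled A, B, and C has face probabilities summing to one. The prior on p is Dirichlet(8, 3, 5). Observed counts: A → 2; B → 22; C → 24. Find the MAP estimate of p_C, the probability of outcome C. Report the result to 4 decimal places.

The posterior is Dirichlet(αᵢ + nᵢ) = Dirichlet(10, 25, 29).
For a Dirichlet(a₁,…,a_K) with all aᵢ > 1, the mode has j-th component (aⱼ − 1)/(Σaᵢ − K).
Here Σaᵢ = 64 and K = 3, so p_C = (29 − 1)/(64 − 3) = 28/61 ≈ 0.4590.

MAP estimate of p_C = 0.4590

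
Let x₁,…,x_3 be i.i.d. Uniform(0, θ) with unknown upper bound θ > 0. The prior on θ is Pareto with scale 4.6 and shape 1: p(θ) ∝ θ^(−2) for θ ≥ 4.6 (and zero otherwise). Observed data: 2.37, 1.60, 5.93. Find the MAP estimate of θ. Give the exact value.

The Uniform(0, θ) likelihood is θ^(−n) for θ ≥ max(xᵢ), zero otherwise. Here max(xᵢ) = 5.93.
Posterior ∝ θ^(−2) · θ^(−3) = θ^(−5) on θ ≥ max(4.6, 5.93) = 5.93.
This density is strictly decreasing in θ, so the posterior mode lies at the lower boundary of the support.

θ̂_MAP = 5.93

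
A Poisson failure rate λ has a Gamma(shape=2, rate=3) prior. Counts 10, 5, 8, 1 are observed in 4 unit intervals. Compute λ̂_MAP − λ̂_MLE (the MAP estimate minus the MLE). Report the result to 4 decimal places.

Σxᵢ = 24. Posterior is Gamma(26, 7); MAP = (26−1)/7 = 25/7 ≈ 3.57143.
MLE = x̄ = 24/4 ≈ 6.00000.
Difference = 25/7 − 24/4 = -17/7 ≈ -2.4286.

MAP − MLE = -2.4286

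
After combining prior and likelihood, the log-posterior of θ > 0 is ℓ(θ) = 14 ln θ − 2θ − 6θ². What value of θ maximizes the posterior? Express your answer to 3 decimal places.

θ̂_MAP = 1.000

ℓ'(θ) = 14/θ − 2 − 12θ. Setting this to zero and multiplying by θ: 12θ² + 2θ − 14 = 0.
θ = (−2 + √(2² + 4·12·14)) / (2·12) = (−2 + √676) / 24 = (−2 + 26)/24 = 1.
ℓ''(θ) = −14/θ² − 12 < 0, confirming a maximum.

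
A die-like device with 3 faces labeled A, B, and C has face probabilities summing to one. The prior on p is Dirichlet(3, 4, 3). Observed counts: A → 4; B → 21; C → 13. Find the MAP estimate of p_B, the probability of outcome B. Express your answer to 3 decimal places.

MAP estimate of p_B = 0.533

The posterior is Dirichlet(αᵢ + nᵢ) = Dirichlet(7, 25, 16).
For a Dirichlet(a₁,…,a_K) with all aᵢ > 1, the mode has j-th component (aⱼ − 1)/(Σaᵢ − K).
Here Σaᵢ = 48 and K = 3, so p_B = (25 − 1)/(48 − 3) = 24/45 ≈ 0.533.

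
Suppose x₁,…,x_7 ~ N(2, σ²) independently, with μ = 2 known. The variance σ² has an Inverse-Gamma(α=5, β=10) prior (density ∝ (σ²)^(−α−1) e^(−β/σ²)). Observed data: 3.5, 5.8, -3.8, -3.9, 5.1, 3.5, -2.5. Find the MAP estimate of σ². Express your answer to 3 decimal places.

Sum of squared deviations about the known mean: SS = (3.5−2)² + (5.8−2)² + (-3.8−2)² + (-3.9−2)² + (5.1−2)² + (3.5−2)² + (-2.5−2)² = 117.25.
The Normal likelihood contributes (σ²)^(−n/2) exp(−SS/(2σ²)), so the posterior is Inverse-Gamma(α + n/2, β + SS/2) = Inverse-Gamma(8.5, 68.625).
The mode of Inverse-Gamma(a, b) is b/(a+1) = 68.625/9.5 ≈ 7.224.

σ̂²_MAP = 7.224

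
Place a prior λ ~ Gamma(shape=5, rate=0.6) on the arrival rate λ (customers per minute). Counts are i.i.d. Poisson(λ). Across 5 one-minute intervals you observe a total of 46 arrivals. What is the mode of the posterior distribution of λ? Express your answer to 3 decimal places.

Σxᵢ = 46, n = 5.
Posterior ∝ λ^4e^(−0.6λ) · λ^46e^(−5λ) = λ^50e^(−5.6λ), i.e. Gamma(shape=51, rate=5.6).
The mode of a Gamma(a, b) with a ≥ 1 (shape–rate) is (a−1)/b = 50/5.6 ≈ 8.929.

λ̂_MAP = 8.929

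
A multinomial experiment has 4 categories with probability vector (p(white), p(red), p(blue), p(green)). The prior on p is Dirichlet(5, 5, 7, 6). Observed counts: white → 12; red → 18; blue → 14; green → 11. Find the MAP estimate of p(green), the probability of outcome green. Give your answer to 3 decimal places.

MAP estimate of p(green) = 0.216

The posterior is Dirichlet(αᵢ + nᵢ) = Dirichlet(17, 23, 21, 17).
For a Dirichlet(a₁,…,a_K) with all aᵢ > 1, the mode has j-th component (aⱼ − 1)/(Σaᵢ − K).
Here Σaᵢ = 78 and K = 4, so p(green) = (17 − 1)/(78 − 4) = 16/74 ≈ 0.216.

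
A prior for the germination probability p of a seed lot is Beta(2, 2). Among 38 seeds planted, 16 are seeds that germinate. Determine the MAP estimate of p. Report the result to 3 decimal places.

p̂_MAP = 0.425

Prior: Beta(2, 2).
Data: 16 successes in 38 trials. The binomial likelihood contributes p^16(1−p)^22, so the posterior is Beta(2+16, 2+22) = Beta(18, 24).
For Beta(a, b) with a, b > 1 the mode is (a−1)/(a+b−2) = 17/40 ≈ 0.425.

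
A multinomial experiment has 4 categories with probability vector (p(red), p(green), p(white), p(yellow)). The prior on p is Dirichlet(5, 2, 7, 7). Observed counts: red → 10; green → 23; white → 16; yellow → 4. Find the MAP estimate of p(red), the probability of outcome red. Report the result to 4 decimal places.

The posterior is Dirichlet(αᵢ + nᵢ) = Dirichlet(15, 25, 23, 11).
For a Dirichlet(a₁,…,a_K) with all aᵢ > 1, the mode has j-th component (aⱼ − 1)/(Σaᵢ − K).
Here Σaᵢ = 74 and K = 4, so p(red) = (15 − 1)/(74 − 4) = 14/70 ≈ 0.2000.

MAP estimate of p(red) = 0.2000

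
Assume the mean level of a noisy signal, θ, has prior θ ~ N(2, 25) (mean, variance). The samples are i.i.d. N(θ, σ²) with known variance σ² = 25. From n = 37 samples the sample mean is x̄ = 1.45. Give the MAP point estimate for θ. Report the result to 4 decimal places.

n = 37, x̄ = 1.45.
For a Normal prior and Normal likelihood with known variance, the posterior is Normal; its mode equals its mean, the precision-weighted average.
Prior precision 1/σ₀² = 1/25 = 0.04; data precision n/σ² = 37/25 = 1.48.
θ̂ = (0.04·2 + 1.48·1.45) / (0.04 + 1.48) = 2.226/1.52 = 1113/760 ≈ 1.4645.

θ̂_MAP = 1.4645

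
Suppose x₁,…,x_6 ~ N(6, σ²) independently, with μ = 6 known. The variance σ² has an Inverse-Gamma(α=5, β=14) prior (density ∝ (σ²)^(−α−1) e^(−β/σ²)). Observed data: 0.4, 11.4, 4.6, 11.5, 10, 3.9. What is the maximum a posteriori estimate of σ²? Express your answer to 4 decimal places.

σ̂²_MAP = 7.8411

Sum of squared deviations about the known mean: SS = (0.4−6)² + (11.4−6)² + (4.6−6)² + (11.5−6)² + (10−6)² + (3.9−6)² = 113.14.
The Normal likelihood contributes (σ²)^(−n/2) exp(−SS/(2σ²)), so the posterior is Inverse-Gamma(α + n/2, β + SS/2) = Inverse-Gamma(8, 70.57).
The mode of Inverse-Gamma(a, b) is b/(a+1) = 70.57/9 ≈ 7.8411.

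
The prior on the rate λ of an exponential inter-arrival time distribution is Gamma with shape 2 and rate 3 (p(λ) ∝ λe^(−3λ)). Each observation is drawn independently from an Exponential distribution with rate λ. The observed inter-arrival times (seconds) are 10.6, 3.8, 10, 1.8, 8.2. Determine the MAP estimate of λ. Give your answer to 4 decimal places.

The Exponential(rate=λ) likelihood is ∝ λ^n e^(−λΣtᵢ). Here n = 5 and Σtᵢ = 10.6 + 3.8 + 10 + 1.8 + 8.2 = 34.4.
Posterior ∝ λe^(−3λ) · λ^5e^(−34.4λ) = λ^6e^(−37.4λ), i.e. Gamma(7, 37.4).
Mode = (a−1)/b = 6/37.4 ≈ 0.1604.

λ̂_MAP = 0.1604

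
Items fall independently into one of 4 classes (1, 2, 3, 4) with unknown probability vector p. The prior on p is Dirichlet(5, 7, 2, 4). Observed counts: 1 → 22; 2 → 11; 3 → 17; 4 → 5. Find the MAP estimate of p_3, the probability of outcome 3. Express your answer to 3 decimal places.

MAP estimate: 0.261

The posterior is Dirichlet(αᵢ + nᵢ) = Dirichlet(27, 18, 19, 9).
For a Dirichlet(a₁,…,a_K) with all aᵢ > 1, the mode has j-th component (aⱼ − 1)/(Σaᵢ − K).
Here Σaᵢ = 73 and K = 4, so p_3 = (19 − 1)/(73 − 4) = 18/69 ≈ 0.261.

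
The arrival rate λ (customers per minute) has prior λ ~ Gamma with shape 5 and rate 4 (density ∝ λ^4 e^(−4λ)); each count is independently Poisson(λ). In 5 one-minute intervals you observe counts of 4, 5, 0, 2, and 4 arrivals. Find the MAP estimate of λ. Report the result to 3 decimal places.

Σxᵢ = 4+5+0+2+4 = 15, with n = 5.
Posterior ∝ λ^4e^(−4λ) · λ^15e^(−5λ) = λ^19e^(−9λ), i.e. Gamma(shape=20, rate=9).
The mode of a Gamma(a, b) with a ≥ 1 (shape–rate) is (a−1)/b = 19/9 ≈ 2.111.

λ̂_MAP = 2.111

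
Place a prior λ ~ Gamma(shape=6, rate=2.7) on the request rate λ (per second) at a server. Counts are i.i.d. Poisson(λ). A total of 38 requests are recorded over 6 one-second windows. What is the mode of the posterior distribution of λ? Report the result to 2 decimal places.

λ̂_MAP = 4.94

Σxᵢ = 38, n = 6.
Posterior ∝ λ^5e^(−2.7λ) · λ^38e^(−6λ) = λ^43e^(−8.7λ), i.e. Gamma(shape=44, rate=8.7).
The mode of a Gamma(a, b) with a ≥ 1 (shape–rate) is (a−1)/b = 43/8.7 ≈ 4.94.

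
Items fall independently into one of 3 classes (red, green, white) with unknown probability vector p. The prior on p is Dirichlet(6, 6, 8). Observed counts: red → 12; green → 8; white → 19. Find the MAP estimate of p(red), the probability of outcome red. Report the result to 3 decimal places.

The posterior is Dirichlet(αᵢ + nᵢ) = Dirichlet(18, 14, 27).
For a Dirichlet(a₁,…,a_K) with all aᵢ > 1, the mode has j-th component (aⱼ − 1)/(Σaᵢ − K).
Here Σaᵢ = 59 and K = 3, so p(red) = (18 − 1)/(59 − 3) = 17/56 ≈ 0.304.

MAP estimate of p(red) = 0.304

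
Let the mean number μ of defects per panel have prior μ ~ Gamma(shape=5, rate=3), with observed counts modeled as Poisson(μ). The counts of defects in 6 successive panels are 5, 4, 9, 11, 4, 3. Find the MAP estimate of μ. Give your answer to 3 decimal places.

Σxᵢ = 5+4+9+11+4+3 = 36, with n = 6.
Posterior ∝ μ^4e^(−3μ) · μ^36e^(−6μ) = μ^40e^(−9μ), i.e. Gamma(shape=41, rate=9).
The mode of a Gamma(a, b) with a ≥ 1 (shape–rate) is (a−1)/b = 40/9 ≈ 4.444.

μ̂_MAP = 4.444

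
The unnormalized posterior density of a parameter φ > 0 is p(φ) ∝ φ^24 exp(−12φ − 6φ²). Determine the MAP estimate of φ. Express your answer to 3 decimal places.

ℓ'(φ) = 24/φ − 12 − 12φ. Setting this to zero and multiplying by φ: 12φ² + 12φ − 24 = 0.
φ = (−12 + √(12² + 4·12·24)) / (2·12) = (−12 + √1296) / 24 = (−12 + 36)/24 = 1.
ℓ''(φ) = −24/φ² − 12 < 0, confirming a maximum.

φ̂_MAP = 1.000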